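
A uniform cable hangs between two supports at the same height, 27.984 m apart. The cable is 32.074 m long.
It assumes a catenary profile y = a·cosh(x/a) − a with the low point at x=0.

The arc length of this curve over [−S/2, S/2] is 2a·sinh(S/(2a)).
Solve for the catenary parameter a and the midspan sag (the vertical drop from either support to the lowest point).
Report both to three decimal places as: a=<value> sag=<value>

seed: a₀ = √(S³/(24(L−S))) = √(27.984³/(24·4.090)) = 14.941611
iter 1: u=0.936445  f(a)=+1.831e-01  f'(a)=-5.970e-01  a ← 14.941611 − (+1.831e-01/-5.970e-01) = 15.248348
iter 2: u=0.917608  f(a)=+5.791e-03  f'(a)=-5.598e-01  a ← 15.248348 − (+5.791e-03/-5.598e-01) = 15.258693
iter 3: u=0.916986  f(a)=+6.210e-06  f'(a)=-5.586e-01  a ← 15.258693 − (+6.210e-06/-5.586e-01) = 15.258704
iter 4: u=0.916985  f(a)=+7.148e-12  f'(a)=-5.586e-01  a ← 15.258704 − (+7.148e-12/-5.586e-01) = 15.258704
converged: |Δa| < 1e-12 after 4 iterations
sag = a·(cosh(S/(2a)) − 1) = 15.258704·(cosh(0.916985) − 1) = 6.877543
T_max/T_min = cosh(S/(2a)) = 1.450729

a=15.259 sag=6.878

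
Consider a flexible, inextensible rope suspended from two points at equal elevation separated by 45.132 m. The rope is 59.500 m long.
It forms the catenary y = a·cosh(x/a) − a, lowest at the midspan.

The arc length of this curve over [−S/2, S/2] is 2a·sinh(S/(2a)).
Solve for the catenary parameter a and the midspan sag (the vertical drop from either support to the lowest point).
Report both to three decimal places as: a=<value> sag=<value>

a=17.056 sag=17.236

seed: a₀ = √(S³/(24(L−S))) = √(45.132³/(24·14.368)) = 16.327628
iter 1: u=1.382075  f(a)=+1.436e+00  f'(a)=-2.120e+00  a ← 16.327628 − (+1.436e+00/-2.120e+00) = 17.005174
iter 2: u=1.327008  f(a)=+9.424e-02  f'(a)=-1.850e+00  a ← 17.005174 − (+9.424e-02/-1.850e+00) = 17.056116
iter 3: u=1.323044  f(a)=+4.688e-04  f'(a)=-1.832e+00  a ← 17.056116 − (+4.688e-04/-1.832e+00) = 17.056372
iter 4: u=1.323025  f(a)=+1.172e-08  f'(a)=-1.832e+00  a ← 17.056372 − (+1.172e-08/-1.832e+00) = 17.056372
iter 5: u=1.323025  f(a)=+0.000e+00  f'(a)=-1.832e+00  a ← 17.056372 − (+0.000e+00/-1.832e+00) = 17.056372
converged: |Δa| < 1e-12 after 5 iterations
sag = a·(cosh(S/(2a)) − 1) = 17.056372·(cosh(1.323025) − 1) = 17.236227
T_max/T_min = cosh(S/(2a)) = 2.010545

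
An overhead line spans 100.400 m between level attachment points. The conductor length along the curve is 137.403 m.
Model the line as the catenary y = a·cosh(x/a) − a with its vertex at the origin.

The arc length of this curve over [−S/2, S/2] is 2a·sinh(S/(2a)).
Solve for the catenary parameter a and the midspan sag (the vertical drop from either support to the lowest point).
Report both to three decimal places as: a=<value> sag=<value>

a=35.486 sag=41.839

seed: a₀ = √(S³/(24(L−S))) = √(100.400³/(24·37.003)) = 33.757982
iter 1: u=1.487056  f(a)=+4.313e+00  f'(a)=-2.717e+00  a ← 33.757982 − (+4.313e+00/-2.717e+00) = 35.345608
iter 2: u=1.420261  f(a)=+3.230e-01  f'(a)=-2.324e+00  a ← 35.345608 − (+3.230e-01/-2.324e+00) = 35.484576
iter 3: u=1.414699  f(a)=+2.134e-03  f'(a)=-2.293e+00  a ← 35.484576 − (+2.134e-03/-2.293e+00) = 35.485506
iter 4: u=1.414662  f(a)=+9.458e-08  f'(a)=-2.293e+00  a ← 35.485506 − (+9.458e-08/-2.293e+00) = 35.485506
iter 5: u=1.414662  f(a)=+0.000e+00  f'(a)=-2.293e+00  a ← 35.485506 − (+0.000e+00/-2.293e+00) = 35.485506
converged: |Δa| < 1e-12 after 5 iterations
sag = a·(cosh(S/(2a)) − 1) = 35.485506·(cosh(1.414662) − 1) = 41.839246
T_max/T_min = cosh(S/(2a)) = 2.179052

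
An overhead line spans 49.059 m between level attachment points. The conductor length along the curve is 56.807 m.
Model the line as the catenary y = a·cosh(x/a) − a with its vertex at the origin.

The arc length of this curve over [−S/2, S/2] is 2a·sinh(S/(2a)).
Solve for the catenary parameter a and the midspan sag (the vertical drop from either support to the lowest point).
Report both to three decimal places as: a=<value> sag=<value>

a=25.775 sag=12.580

seed: a₀ = √(S³/(24(L−S))) = √(49.059³/(24·7.748)) = 25.198669
iter 1: u=0.973444  f(a)=+3.755e-01  f'(a)=-6.752e-01  a ← 25.198669 − (+3.755e-01/-6.752e-01) = 25.754759
iter 2: u=0.952426  f(a)=+1.279e-02  f'(a)=-6.299e-01  a ← 25.754759 − (+1.279e-02/-6.299e-01) = 25.775062
iter 3: u=0.951676  f(a)=+1.600e-05  f'(a)=-6.284e-01  a ← 25.775062 − (+1.600e-05/-6.284e-01) = 25.775087
iter 4: u=0.951675  f(a)=+2.510e-11  f'(a)=-6.284e-01  a ← 25.775087 − (+2.510e-11/-6.284e-01) = 25.775087
iter 5: u=0.951675  f(a)=+0.000e+00  f'(a)=-6.284e-01  a ← 25.775087 − (+0.000e+00/-6.284e-01) = 25.775087
converged: |Δa| < 1e-12 after 5 iterations
sag = a·(cosh(S/(2a)) − 1) = 25.775087·(cosh(0.951675) − 1) = 12.580016
T_max/T_min = cosh(S/(2a)) = 1.488069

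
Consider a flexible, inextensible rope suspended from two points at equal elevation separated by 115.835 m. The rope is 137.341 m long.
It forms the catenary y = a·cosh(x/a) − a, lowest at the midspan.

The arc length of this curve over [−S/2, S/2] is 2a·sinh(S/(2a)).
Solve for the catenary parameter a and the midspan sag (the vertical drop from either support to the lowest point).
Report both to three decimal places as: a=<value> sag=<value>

a=56.342 sag=32.484

seed: a₀ = √(S³/(24(L−S))) = √(115.835³/(24·21.506)) = 54.874966
iter 1: u=1.055445  f(a)=+1.230e+00  f'(a)=-8.747e-01  a ← 54.874966 − (+1.230e+00/-8.747e-01) = 56.281324
iter 2: u=1.029071  f(a)=+4.888e-02  f'(a)=-8.064e-01  a ← 56.281324 − (+4.888e-02/-8.064e-01) = 56.341933
iter 3: u=1.027964  f(a)=+8.423e-05  f'(a)=-8.036e-01  a ← 56.341933 − (+8.423e-05/-8.036e-01) = 56.342037
iter 4: u=1.027962  f(a)=+2.511e-10  f'(a)=-8.036e-01  a ← 56.342037 − (+2.511e-10/-8.036e-01) = 56.342037
iter 5: u=1.027962  f(a)=+2.842e-14  f'(a)=-8.036e-01  a ← 56.342037 − (+2.842e-14/-8.036e-01) = 56.342037
converged: |Δa| < 1e-12 after 5 iterations
sag = a·(cosh(S/(2a)) − 1) = 56.342037·(cosh(1.027962) − 1) = 32.483988
T_max/T_min = cosh(S/(2a)) = 1.576550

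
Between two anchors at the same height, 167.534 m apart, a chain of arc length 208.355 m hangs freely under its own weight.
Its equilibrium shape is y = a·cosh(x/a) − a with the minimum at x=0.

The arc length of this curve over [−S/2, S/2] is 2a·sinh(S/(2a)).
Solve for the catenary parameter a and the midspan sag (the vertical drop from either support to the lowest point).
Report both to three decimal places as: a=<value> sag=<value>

seed: a₀ = √(S³/(24(L−S))) = √(167.534³/(24·40.821)) = 69.279859
iter 1: u=1.209110  f(a)=+3.090e+00  f'(a)=-1.360e+00  a ← 69.279859 − (+3.090e+00/-1.360e+00) = 71.551916
iter 2: u=1.170716  f(a)=+1.585e-01  f'(a)=-1.224e+00  a ← 71.551916 − (+1.585e-01/-1.224e+00) = 71.681455
iter 3: u=1.168601  f(a)=+4.671e-04  f'(a)=-1.216e+00  a ← 71.681455 − (+4.671e-04/-1.216e+00) = 71.681839
iter 4: u=1.168594  f(a)=+4.082e-09  f'(a)=-1.216e+00  a ← 71.681839 − (+4.082e-09/-1.216e+00) = 71.681839
iter 5: u=1.168594  f(a)=+0.000e+00  f'(a)=-1.216e+00  a ← 71.681839 − (+0.000e+00/-1.216e+00) = 71.681839
converged: |Δa| < 1e-12 after 5 iterations
sag = a·(cosh(S/(2a)) − 1) = 71.681839·(cosh(1.168594) − 1) = 54.774626
T_max/T_min = cosh(S/(2a)) = 1.764135

a=71.682 sag=54.775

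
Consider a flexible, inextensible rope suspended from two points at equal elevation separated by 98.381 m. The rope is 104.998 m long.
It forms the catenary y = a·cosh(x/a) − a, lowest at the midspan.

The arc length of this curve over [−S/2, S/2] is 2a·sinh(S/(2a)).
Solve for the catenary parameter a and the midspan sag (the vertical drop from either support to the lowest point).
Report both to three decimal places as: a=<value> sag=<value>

seed: a₀ = √(S³/(24(L−S))) = √(98.381³/(24·6.617)) = 77.433816
iter 1: u=0.635259  f(a)=+1.348e-01  f'(a)=-1.779e-01  a ← 77.433816 − (+1.348e-01/-1.779e-01) = 78.191558
iter 2: u=0.629102  f(a)=+2.004e-03  f'(a)=-1.726e-01  a ← 78.191558 − (+2.004e-03/-1.726e-01) = 78.203168
iter 3: u=0.629009  f(a)=+4.579e-07  f'(a)=-1.726e-01  a ← 78.203168 − (+4.579e-07/-1.726e-01) = 78.203171
iter 4: u=0.629009  f(a)=+1.421e-14  f'(a)=-1.726e-01  a ← 78.203171 − (+1.421e-14/-1.726e-01) = 78.203171
converged: |Δa| < 1e-12 after 4 iterations
sag = a·(cosh(S/(2a)) − 1) = 78.203171·(cosh(0.629009) − 1) = 15.987492
T_max/T_min = cosh(S/(2a)) = 1.204435

a=78.203 sag=15.987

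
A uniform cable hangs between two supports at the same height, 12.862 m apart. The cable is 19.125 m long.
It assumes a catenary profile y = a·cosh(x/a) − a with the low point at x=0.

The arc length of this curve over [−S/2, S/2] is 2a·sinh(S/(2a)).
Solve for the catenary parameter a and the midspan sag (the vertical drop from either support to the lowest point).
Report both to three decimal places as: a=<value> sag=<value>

seed: a₀ = √(S³/(24(L−S))) = √(12.862³/(24·6.263)) = 3.762408
iter 1: u=1.709278  f(a)=+9.812e-01  f'(a)=-4.409e+00  a ← 3.762408 − (+9.812e-01/-4.409e+00) = 3.984949
iter 2: u=1.613823  f(a)=+9.379e-02  f'(a)=-3.603e+00  a ← 3.984949 − (+9.379e-02/-3.603e+00) = 4.010981
iter 3: u=1.603349  f(a)=+1.057e-03  f'(a)=-3.522e+00  a ← 4.010981 − (+1.057e-03/-3.522e+00) = 4.011281
iter 4: u=1.603229  f(a)=+1.376e-07  f'(a)=-3.521e+00  a ← 4.011281 − (+1.376e-07/-3.521e+00) = 4.011281
iter 5: u=1.603229  f(a)=+7.105e-15  f'(a)=-3.521e+00  a ← 4.011281 − (+7.105e-15/-3.521e+00) = 4.011281
converged: |Δa| < 1e-12 after 5 iterations
sag = a·(cosh(S/(2a)) − 1) = 4.011281·(cosh(1.603229) − 1) = 6.358472
T_max/T_min = cosh(S/(2a)) = 2.585148

a=4.011 sag=6.358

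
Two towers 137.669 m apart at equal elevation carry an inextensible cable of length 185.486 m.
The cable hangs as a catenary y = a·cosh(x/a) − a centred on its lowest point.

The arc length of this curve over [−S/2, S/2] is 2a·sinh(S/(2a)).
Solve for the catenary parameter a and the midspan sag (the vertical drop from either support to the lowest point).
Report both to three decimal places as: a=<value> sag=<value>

seed: a₀ = √(S³/(24(L−S))) = √(137.669³/(24·47.817)) = 47.682328
iter 1: u=1.443606  f(a)=+5.237e+00  f'(a)=-2.456e+00  a ← 47.682328 − (+5.237e+00/-2.456e+00) = 49.814708
iter 2: u=1.381811  f(a)=+3.718e-01  f'(a)=-2.119e+00  a ← 49.814708 − (+3.718e-01/-2.119e+00) = 49.990205
iter 3: u=1.376960  f(a)=+2.191e-03  f'(a)=-2.094e+00  a ← 49.990205 − (+2.191e-03/-2.094e+00) = 49.991251
iter 4: u=1.376931  f(a)=+7.703e-08  f'(a)=-2.093e+00  a ← 49.991251 − (+7.703e-08/-2.093e+00) = 49.991251
iter 5: u=1.376931  f(a)=-5.684e-14  f'(a)=-2.093e+00  a ← 49.991251 − (-5.684e-14/-2.093e+00) = 49.991251
converged: |Δa| < 1e-12 after 5 iterations
sag = a·(cosh(S/(2a)) − 1) = 49.991251·(cosh(1.376931) − 1) = 55.367134
T_max/T_min = cosh(S/(2a)) = 2.107536

a=49.991 sag=55.367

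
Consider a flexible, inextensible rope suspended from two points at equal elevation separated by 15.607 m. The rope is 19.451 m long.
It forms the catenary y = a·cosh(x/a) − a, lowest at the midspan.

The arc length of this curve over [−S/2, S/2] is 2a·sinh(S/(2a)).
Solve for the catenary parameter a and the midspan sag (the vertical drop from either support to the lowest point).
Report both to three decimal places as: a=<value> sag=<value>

a=6.644 sag=5.134

seed: a₀ = √(S³/(24(L−S))) = √(15.607³/(24·3.844)) = 6.419214
iter 1: u=1.215647  f(a)=+2.942e-01  f'(a)=-1.384e+00  a ← 6.419214 − (+2.942e-01/-1.384e+00) = 6.631773
iter 2: u=1.176684  f(a)=+1.525e-02  f'(a)=-1.244e+00  a ← 6.631773 − (+1.525e-02/-1.244e+00) = 6.644028
iter 3: u=1.174513  f(a)=+4.589e-05  f'(a)=-1.237e+00  a ← 6.644028 − (+4.589e-05/-1.237e+00) = 6.644065
iter 4: u=1.174507  f(a)=+4.185e-10  f'(a)=-1.237e+00  a ← 6.644065 − (+4.185e-10/-1.237e+00) = 6.644065
iter 5: u=1.174507  f(a)=-3.553e-15  f'(a)=-1.237e+00  a ← 6.644065 − (-3.553e-15/-1.237e+00) = 6.644065
converged: |Δa| < 1e-12 after 5 iterations
sag = a·(cosh(S/(2a)) − 1) = 6.644065·(cosh(1.174507) − 1) = 5.134260
T_max/T_min = cosh(S/(2a)) = 1.772759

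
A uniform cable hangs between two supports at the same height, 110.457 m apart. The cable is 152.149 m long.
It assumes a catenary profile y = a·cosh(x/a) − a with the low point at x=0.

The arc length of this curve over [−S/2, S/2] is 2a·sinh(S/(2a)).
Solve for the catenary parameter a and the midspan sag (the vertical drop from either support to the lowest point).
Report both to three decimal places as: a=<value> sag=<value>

a=38.619 sag=46.696

seed: a₀ = √(S³/(24(L−S))) = √(110.457³/(24·41.692)) = 36.699308
iter 1: u=1.504892  f(a)=+4.984e+00  f'(a)=-2.830e+00  a ← 36.699308 − (+4.984e+00/-2.830e+00) = 38.460310
iter 2: u=1.435987  f(a)=+3.812e-01  f'(a)=-2.412e+00  a ← 38.460310 − (+3.812e-01/-2.412e+00) = 38.618322
iter 3: u=1.430111  f(a)=+2.638e-03  f'(a)=-2.379e+00  a ← 38.618322 − (+2.638e-03/-2.379e+00) = 38.619431
iter 4: u=1.430070  f(a)=+1.283e-07  f'(a)=-2.379e+00  a ← 38.619431 − (+1.283e-07/-2.379e+00) = 38.619431
iter 5: u=1.430070  f(a)=-2.842e-14  f'(a)=-2.379e+00  a ← 38.619431 − (-2.842e-14/-2.379e+00) = 38.619431
converged: |Δa| < 1e-12 after 5 iterations
sag = a·(cosh(S/(2a)) − 1) = 38.619431·(cosh(1.430070) − 1) = 46.696394
T_max/T_min = cosh(S/(2a)) = 2.209142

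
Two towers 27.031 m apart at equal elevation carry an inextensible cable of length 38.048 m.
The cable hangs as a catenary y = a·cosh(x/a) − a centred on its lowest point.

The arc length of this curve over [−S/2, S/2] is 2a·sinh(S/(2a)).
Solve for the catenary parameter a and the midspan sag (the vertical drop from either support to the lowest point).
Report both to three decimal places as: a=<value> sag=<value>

seed: a₀ = √(S³/(24(L−S))) = √(27.031³/(24·11.017)) = 8.642828
iter 1: u=1.563782  f(a)=+1.428e+00  f'(a)=-3.230e+00  a ← 8.642828 − (+1.428e+00/-3.230e+00) = 9.085024
iter 2: u=1.487668  f(a)=+1.169e-01  f'(a)=-2.721e+00  a ← 9.085024 − (+1.169e-01/-2.721e+00) = 9.128001
iter 3: u=1.480664  f(a)=+9.382e-04  f'(a)=-2.677e+00  a ← 9.128001 − (+9.382e-04/-2.677e+00) = 9.128351
iter 4: u=1.480607  f(a)=+6.147e-08  f'(a)=-2.677e+00  a ← 9.128351 − (+6.147e-08/-2.677e+00) = 9.128351
iter 5: u=1.480607  f(a)=+0.000e+00  f'(a)=-2.677e+00  a ← 9.128351 − (+0.000e+00/-2.677e+00) = 9.128351
converged: |Δa| < 1e-12 after 5 iterations
sag = a·(cosh(S/(2a)) − 1) = 9.128351·(cosh(1.480607) − 1) = 11.972345
T_max/T_min = cosh(S/(2a)) = 2.311556

a=9.128 sag=11.972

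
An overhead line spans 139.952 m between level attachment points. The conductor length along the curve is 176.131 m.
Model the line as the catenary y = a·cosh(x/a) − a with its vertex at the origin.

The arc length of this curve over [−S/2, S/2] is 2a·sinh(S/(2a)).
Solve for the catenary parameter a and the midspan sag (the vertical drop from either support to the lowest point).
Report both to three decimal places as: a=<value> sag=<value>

a=58.247 sag=47.338

seed: a₀ = √(S³/(24(L−S))) = √(139.952³/(24·36.179)) = 56.186860
iter 1: u=1.245416  f(a)=+2.912e+00  f'(a)=-1.499e+00  a ← 56.186860 − (+2.912e+00/-1.499e+00) = 58.129341
iter 2: u=1.203798  f(a)=+1.578e-01  f'(a)=-1.340e+00  a ← 58.129341 − (+1.578e-01/-1.340e+00) = 58.247067
iter 3: u=1.201365  f(a)=+5.223e-04  f'(a)=-1.332e+00  a ← 58.247067 − (+5.223e-04/-1.332e+00) = 58.247459
iter 4: u=1.201357  f(a)=+5.765e-09  f'(a)=-1.332e+00  a ← 58.247459 − (+5.765e-09/-1.332e+00) = 58.247459
iter 5: u=1.201357  f(a)=-5.684e-14  f'(a)=-1.332e+00  a ← 58.247459 − (-5.684e-14/-1.332e+00) = 58.247459
converged: |Δa| < 1e-12 after 5 iterations
sag = a·(cosh(S/(2a)) − 1) = 58.247459·(cosh(1.201357) − 1) = 47.338045
T_max/T_min = cosh(S/(2a)) = 1.812706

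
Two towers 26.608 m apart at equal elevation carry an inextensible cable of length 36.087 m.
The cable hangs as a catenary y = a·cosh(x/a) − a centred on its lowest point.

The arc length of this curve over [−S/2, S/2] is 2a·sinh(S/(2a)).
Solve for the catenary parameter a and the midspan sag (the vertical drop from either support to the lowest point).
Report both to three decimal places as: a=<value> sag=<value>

a=9.551 sag=10.864

seed: a₀ = √(S³/(24(L−S))) = √(26.608³/(24·9.479)) = 9.099792
iter 1: u=1.462011  f(a)=+1.066e+00  f'(a)=-2.564e+00  a ← 9.099792 − (+1.066e+00/-2.564e+00) = 9.515612
iter 2: u=1.398123  f(a)=+7.743e-02  f'(a)=-2.204e+00  a ← 9.515612 − (+7.743e-02/-2.204e+00) = 9.550747
iter 3: u=1.392980  f(a)=+4.792e-04  f'(a)=-2.177e+00  a ← 9.550747 − (+4.792e-04/-2.177e+00) = 9.550968
iter 4: u=1.392948  f(a)=+1.860e-08  f'(a)=-2.177e+00  a ← 9.550968 − (+1.860e-08/-2.177e+00) = 9.550968
iter 5: u=1.392948  f(a)=+7.105e-15  f'(a)=-2.177e+00  a ← 9.550968 − (+7.105e-15/-2.177e+00) = 9.550968
converged: |Δa| < 1e-12 after 5 iterations
sag = a·(cosh(S/(2a)) − 1) = 9.550968·(cosh(1.392948) − 1) = 10.864440
T_max/T_min = cosh(S/(2a)) = 2.137522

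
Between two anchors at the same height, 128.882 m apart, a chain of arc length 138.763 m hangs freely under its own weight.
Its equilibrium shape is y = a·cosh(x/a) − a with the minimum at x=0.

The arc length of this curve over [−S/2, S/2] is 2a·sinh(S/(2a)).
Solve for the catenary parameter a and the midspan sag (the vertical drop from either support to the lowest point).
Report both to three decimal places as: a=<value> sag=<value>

seed: a₀ = √(S³/(24(L−S))) = √(128.882³/(24·9.881)) = 95.012847
iter 1: u=0.678235  f(a)=+2.298e-01  f'(a)=-2.177e-01  a ← 95.012847 − (+2.298e-01/-2.177e-01) = 96.068193
iter 2: u=0.670784  f(a)=+3.884e-03  f'(a)=-2.104e-01  a ← 96.068193 − (+3.884e-03/-2.104e-01) = 96.086654
iter 3: u=0.670655  f(a)=+1.153e-06  f'(a)=-2.103e-01  a ← 96.086654 − (+1.153e-06/-2.103e-01) = 96.086659
iter 4: u=0.670655  f(a)=+8.527e-14  f'(a)=-2.103e-01  a ← 96.086659 − (+8.527e-14/-2.103e-01) = 96.086659
converged: |Δa| < 1e-12 after 4 iterations
sag = a·(cosh(S/(2a)) − 1) = 96.086659·(cosh(0.670655) − 1) = 22.431013
T_max/T_min = cosh(S/(2a)) = 1.233446

a=96.087 sag=22.431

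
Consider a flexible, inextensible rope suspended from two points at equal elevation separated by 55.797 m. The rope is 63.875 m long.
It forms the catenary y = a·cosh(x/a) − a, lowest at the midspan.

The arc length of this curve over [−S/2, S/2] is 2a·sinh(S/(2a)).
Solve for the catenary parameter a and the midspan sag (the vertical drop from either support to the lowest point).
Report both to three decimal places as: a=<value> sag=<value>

seed: a₀ = √(S³/(24(L−S))) = √(55.797³/(24·8.078)) = 29.933585
iter 1: u=0.932013  f(a)=+3.582e-01  f'(a)=-5.881e-01  a ← 29.933585 − (+3.582e-01/-5.881e-01) = 30.542661
iter 2: u=0.913427  f(a)=+1.122e-02  f'(a)=-5.518e-01  a ← 30.542661 − (+1.122e-02/-5.518e-01) = 30.563005
iter 3: u=0.912819  f(a)=+1.181e-05  f'(a)=-5.506e-01  a ← 30.563005 − (+1.181e-05/-5.506e-01) = 30.563026
iter 4: u=0.912819  f(a)=+1.312e-11  f'(a)=-5.506e-01  a ← 30.563026 − (+1.312e-11/-5.506e-01) = 30.563026
converged: |Δa| < 1e-12 after 4 iterations
sag = a·(cosh(S/(2a)) − 1) = 30.563026·(cosh(0.912819) − 1) = 13.642205
T_max/T_min = cosh(S/(2a)) = 1.446363

a=30.563 sag=13.642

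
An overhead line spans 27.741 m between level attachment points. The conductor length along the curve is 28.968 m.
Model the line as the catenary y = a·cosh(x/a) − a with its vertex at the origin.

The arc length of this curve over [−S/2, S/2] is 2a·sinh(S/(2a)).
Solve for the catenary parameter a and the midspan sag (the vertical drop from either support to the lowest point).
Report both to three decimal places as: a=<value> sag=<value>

a=27.102 sag=3.628

seed: a₀ = √(S³/(24(L−S))) = √(27.741³/(24·1.227)) = 26.924972
iter 1: u=0.515154  f(a)=+1.638e-02  f'(a)=-9.358e-02  a ← 26.924972 − (+1.638e-02/-9.358e-02) = 27.100051
iter 2: u=0.511826  f(a)=+1.612e-04  f'(a)=-9.175e-02  a ← 27.100051 − (+1.612e-04/-9.175e-02) = 27.101808
iter 3: u=0.511792  f(a)=+1.594e-08  f'(a)=-9.173e-02  a ← 27.101808 − (+1.594e-08/-9.173e-02) = 27.101808
iter 4: u=0.511792  f(a)=+0.000e+00  f'(a)=-9.173e-02  a ← 27.101808 − (+0.000e+00/-9.173e-02) = 27.101808
converged: |Δa| < 1e-12 after 4 iterations
sag = a·(cosh(S/(2a)) − 1) = 27.101808·(cosh(0.511792) − 1) = 3.627563
T_max/T_min = cosh(S/(2a)) = 1.133849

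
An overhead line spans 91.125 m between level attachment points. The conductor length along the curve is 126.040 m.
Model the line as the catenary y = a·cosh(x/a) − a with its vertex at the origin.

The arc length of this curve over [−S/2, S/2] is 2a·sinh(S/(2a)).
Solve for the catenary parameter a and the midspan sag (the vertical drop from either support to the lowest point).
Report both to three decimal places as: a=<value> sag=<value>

a=31.644 sag=38.874

seed: a₀ = √(S³/(24(L−S))) = √(91.125³/(24·34.915)) = 30.050013
iter 1: u=1.516222  f(a)=+4.240e+00  f'(a)=-2.904e+00  a ← 30.050013 − (+4.240e+00/-2.904e+00) = 31.510239
iter 2: u=1.445959  f(a)=+3.287e-01  f'(a)=-2.470e+00  a ← 31.510239 − (+3.287e-01/-2.470e+00) = 31.643323
iter 3: u=1.439877  f(a)=+2.341e-03  f'(a)=-2.435e+00  a ← 31.643323 − (+2.341e-03/-2.435e+00) = 31.644285
iter 4: u=1.439833  f(a)=+1.207e-07  f'(a)=-2.434e+00  a ← 31.644285 − (+1.207e-07/-2.434e+00) = 31.644285
iter 5: u=1.439833  f(a)=-2.842e-14  f'(a)=-2.434e+00  a ← 31.644285 − (-2.842e-14/-2.434e+00) = 31.644285
converged: |Δa| < 1e-12 after 5 iterations
sag = a·(cosh(S/(2a)) − 1) = 31.644285·(cosh(1.439833) − 1) = 38.874373
T_max/T_min = cosh(S/(2a)) = 2.228480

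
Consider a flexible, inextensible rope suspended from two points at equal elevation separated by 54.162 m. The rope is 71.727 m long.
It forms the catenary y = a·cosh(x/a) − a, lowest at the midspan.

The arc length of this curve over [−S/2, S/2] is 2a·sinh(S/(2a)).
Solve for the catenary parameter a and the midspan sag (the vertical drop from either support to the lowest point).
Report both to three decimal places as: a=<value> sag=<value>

a=20.296 sag=20.912

seed: a₀ = √(S³/(24(L−S))) = √(54.162³/(24·17.565)) = 19.413880
iter 1: u=1.394930  f(a)=+1.790e+00  f'(a)=-2.187e+00  a ← 19.413880 − (+1.790e+00/-2.187e+00) = 20.232477
iter 2: u=1.338492  f(a)=+1.195e-01  f'(a)=-1.904e+00  a ← 20.232477 − (+1.195e-01/-1.904e+00) = 20.295218
iter 3: u=1.334354  f(a)=+6.160e-04  f'(a)=-1.884e+00  a ← 20.295218 − (+6.160e-04/-1.884e+00) = 20.295545
iter 4: u=1.334332  f(a)=+1.657e-08  f'(a)=-1.884e+00  a ← 20.295545 − (+1.657e-08/-1.884e+00) = 20.295545
iter 5: u=1.334332  f(a)=+1.421e-14  f'(a)=-1.884e+00  a ← 20.295545 − (+1.421e-14/-1.884e+00) = 20.295545
converged: |Δa| < 1e-12 after 5 iterations
sag = a·(cosh(S/(2a)) − 1) = 20.295545·(cosh(1.334332) − 1) = 20.912461
T_max/T_min = cosh(S/(2a)) = 2.030397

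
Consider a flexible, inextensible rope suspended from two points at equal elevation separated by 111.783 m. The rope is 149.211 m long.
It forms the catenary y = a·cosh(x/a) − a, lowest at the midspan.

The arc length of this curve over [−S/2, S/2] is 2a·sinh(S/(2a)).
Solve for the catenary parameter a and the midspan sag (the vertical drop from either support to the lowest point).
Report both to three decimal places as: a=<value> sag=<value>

a=41.278 sag=43.985

seed: a₀ = √(S³/(24(L−S))) = √(111.783³/(24·37.428)) = 39.432990
iter 1: u=1.417379  f(a)=+3.945e+00  f'(a)=-2.308e+00  a ← 39.432990 − (+3.945e+00/-2.308e+00) = 41.141996
iter 2: u=1.358502  f(a)=+2.709e-01  f'(a)=-2.001e+00  a ← 41.141996 − (+2.709e-01/-2.001e+00) = 41.277394
iter 3: u=1.354046  f(a)=+1.487e-03  f'(a)=-1.979e+00  a ← 41.277394 − (+1.487e-03/-1.979e+00) = 41.278145
iter 4: u=1.354022  f(a)=+4.529e-08  f'(a)=-1.979e+00  a ← 41.278145 − (+4.529e-08/-1.979e+00) = 41.278145
iter 5: u=1.354022  f(a)=+0.000e+00  f'(a)=-1.979e+00  a ← 41.278145 − (+0.000e+00/-1.979e+00) = 41.278145
converged: |Δa| < 1e-12 after 5 iterations
sag = a·(cosh(S/(2a)) − 1) = 41.278145·(cosh(1.354022) − 1) = 43.985363
T_max/T_min = cosh(S/(2a)) = 2.065585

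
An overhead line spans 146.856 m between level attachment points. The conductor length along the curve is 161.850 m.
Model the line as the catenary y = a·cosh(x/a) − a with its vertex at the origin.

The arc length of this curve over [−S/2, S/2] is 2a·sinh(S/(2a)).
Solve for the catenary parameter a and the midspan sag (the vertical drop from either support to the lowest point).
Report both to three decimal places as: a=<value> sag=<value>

a=95.219 sag=29.743

seed: a₀ = √(S³/(24(L−S))) = √(146.856³/(24·14.994)) = 93.815191
iter 1: u=0.782688  f(a)=+4.660e-01  f'(a)=-3.397e-01  a ← 93.815191 − (+4.660e-01/-3.397e-01) = 95.187198
iter 2: u=0.771406  f(a)=+1.042e-02  f'(a)=-3.246e-01  a ← 95.187198 − (+1.042e-02/-3.246e-01) = 95.219296
iter 3: u=0.771146  f(a)=+5.474e-06  f'(a)=-3.243e-01  a ← 95.219296 − (+5.474e-06/-3.243e-01) = 95.219313
iter 4: u=0.771146  f(a)=+1.535e-12  f'(a)=-3.243e-01  a ← 95.219313 − (+1.535e-12/-3.243e-01) = 95.219313
converged: |Δa| < 1e-12 after 4 iterations
sag = a·(cosh(S/(2a)) − 1) = 95.219313·(cosh(0.771146) − 1) = 29.742974
T_max/T_min = cosh(S/(2a)) = 1.312363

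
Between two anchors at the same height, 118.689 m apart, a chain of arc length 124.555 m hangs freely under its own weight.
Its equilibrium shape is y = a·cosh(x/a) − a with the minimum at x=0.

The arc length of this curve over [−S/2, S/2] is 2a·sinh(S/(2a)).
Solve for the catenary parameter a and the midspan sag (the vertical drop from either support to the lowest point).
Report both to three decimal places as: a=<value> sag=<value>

a=109.777 sag=16.435

seed: a₀ = √(S³/(24(L−S))) = √(118.689³/(24·5.866)) = 108.978056
iter 1: u=0.544555  f(a)=+8.759e-02  f'(a)=-1.109e-01  a ← 108.978056 − (+8.759e-02/-1.109e-01) = 109.768017
iter 2: u=0.540636  f(a)=+9.615e-04  f'(a)=-1.085e-01  a ← 109.768017 − (+9.615e-04/-1.085e-01) = 109.776882
iter 3: u=0.540592  f(a)=+1.187e-07  f'(a)=-1.084e-01  a ← 109.776882 − (+1.187e-07/-1.084e-01) = 109.776883
iter 4: u=0.540592  f(a)=+0.000e+00  f'(a)=-1.084e-01  a ← 109.776883 − (+0.000e+00/-1.084e-01) = 109.776883
converged: |Δa| < 1e-12 after 4 iterations
sag = a·(cosh(S/(2a)) − 1) = 109.776883·(cosh(0.540592) − 1) = 16.435046
T_max/T_min = cosh(S/(2a)) = 1.149713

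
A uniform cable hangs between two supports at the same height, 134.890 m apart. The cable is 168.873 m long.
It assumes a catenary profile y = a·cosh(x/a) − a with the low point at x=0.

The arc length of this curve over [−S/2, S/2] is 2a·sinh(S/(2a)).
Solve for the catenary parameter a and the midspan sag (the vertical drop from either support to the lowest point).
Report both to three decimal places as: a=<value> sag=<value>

a=56.820 sag=44.954

seed: a₀ = √(S³/(24(L−S))) = √(134.890³/(24·33.983)) = 54.857139
iter 1: u=1.229466  f(a)=+2.663e+00  f'(a)=-1.437e+00  a ← 54.857139 − (+2.663e+00/-1.437e+00) = 56.710641
iter 2: u=1.189283  f(a)=+1.409e-01  f'(a)=-1.288e+00  a ← 56.710641 − (+1.409e-01/-1.288e+00) = 56.820023
iter 3: u=1.186994  f(a)=+4.434e-04  f'(a)=-1.280e+00  a ← 56.820023 − (+4.434e-04/-1.280e+00) = 56.820369
iter 4: u=1.186986  f(a)=+4.421e-09  f'(a)=-1.280e+00  a ← 56.820369 − (+4.421e-09/-1.280e+00) = 56.820369
iter 5: u=1.186986  f(a)=+2.842e-14  f'(a)=-1.280e+00  a ← 56.820369 − (+2.842e-14/-1.280e+00) = 56.820369
converged: |Δa| < 1e-12 after 5 iterations
sag = a·(cosh(S/(2a)) − 1) = 56.820369·(cosh(1.186986) − 1) = 44.954269
T_max/T_min = cosh(S/(2a)) = 1.791165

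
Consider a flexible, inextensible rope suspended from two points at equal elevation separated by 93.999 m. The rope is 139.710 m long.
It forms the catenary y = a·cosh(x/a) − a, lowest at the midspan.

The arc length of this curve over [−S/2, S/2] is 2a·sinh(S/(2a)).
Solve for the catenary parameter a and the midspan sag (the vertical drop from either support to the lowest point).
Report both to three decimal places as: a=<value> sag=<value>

a=29.333 sag=46.431

seed: a₀ = √(S³/(24(L−S))) = √(93.999³/(24·45.711)) = 27.514959
iter 1: u=1.708144  f(a)=+7.151e+00  f'(a)=-4.399e+00  a ← 27.514959 − (+7.151e+00/-4.399e+00) = 29.140698
iter 2: u=1.612847  f(a)=+6.828e-01  f'(a)=-3.595e+00  a ← 29.140698 − (+6.828e-01/-3.595e+00) = 29.330607
iter 3: u=1.602405  f(a)=+7.676e-03  f'(a)=-3.515e+00  a ← 29.330607 − (+7.676e-03/-3.515e+00) = 29.332790
iter 4: u=1.602285  f(a)=+9.942e-07  f'(a)=-3.514e+00  a ← 29.332790 − (+9.942e-07/-3.514e+00) = 29.332791
iter 5: u=1.602285  f(a)=+2.842e-14  f'(a)=-3.514e+00  a ← 29.332791 − (+2.842e-14/-3.514e+00) = 29.332791
converged: |Δa| < 1e-12 after 5 iterations
sag = a·(cosh(S/(2a)) − 1) = 29.332791·(cosh(1.602285) − 1) = 46.430879
T_max/T_min = cosh(S/(2a)) = 2.582900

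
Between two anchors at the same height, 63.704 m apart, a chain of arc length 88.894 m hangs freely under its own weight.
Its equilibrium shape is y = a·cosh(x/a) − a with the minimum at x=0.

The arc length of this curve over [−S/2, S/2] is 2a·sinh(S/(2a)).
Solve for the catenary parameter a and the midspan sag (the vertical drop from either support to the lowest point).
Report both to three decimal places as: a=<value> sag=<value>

a=21.809 sag=27.700

seed: a₀ = √(S³/(24(L−S))) = √(63.704³/(24·25.190)) = 20.679039
iter 1: u=1.540304  f(a)=+3.163e+00  f'(a)=-3.065e+00  a ← 20.679039 − (+3.163e+00/-3.065e+00) = 21.710748
iter 2: u=1.467107  f(a)=+2.521e-01  f'(a)=-2.595e+00  a ← 21.710748 − (+2.521e-01/-2.595e+00) = 21.807911
iter 3: u=1.460571  f(a)=+1.908e-03  f'(a)=-2.555e+00  a ← 21.807911 − (+1.908e-03/-2.555e+00) = 21.808658
iter 4: u=1.460521  f(a)=+1.112e-07  f'(a)=-2.555e+00  a ← 21.808658 − (+1.112e-07/-2.555e+00) = 21.808658
iter 5: u=1.460521  f(a)=+1.421e-14  f'(a)=-2.555e+00  a ← 21.808658 − (+1.421e-14/-2.555e+00) = 21.808658
converged: |Δa| < 1e-12 after 5 iterations
sag = a·(cosh(S/(2a)) − 1) = 21.808658·(cosh(1.460521) − 1) = 27.700466
T_max/T_min = cosh(S/(2a)) = 2.270159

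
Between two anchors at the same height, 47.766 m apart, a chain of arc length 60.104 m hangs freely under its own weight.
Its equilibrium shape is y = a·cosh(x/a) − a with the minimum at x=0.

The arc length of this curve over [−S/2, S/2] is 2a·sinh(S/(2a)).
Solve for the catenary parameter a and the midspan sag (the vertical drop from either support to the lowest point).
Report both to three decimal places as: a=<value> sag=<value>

a=19.888 sag=16.149

seed: a₀ = √(S³/(24(L−S))) = √(47.766³/(24·12.338)) = 19.184492
iter 1: u=1.244912  f(a)=+9.921e-01  f'(a)=-1.497e+00  a ← 19.184492 − (+9.921e-01/-1.497e+00) = 19.847258
iter 2: u=1.203340  f(a)=+5.373e-02  f'(a)=-1.339e+00  a ← 19.847258 − (+5.373e-02/-1.339e+00) = 19.887392
iter 3: u=1.200912  f(a)=+1.776e-04  f'(a)=-1.330e+00  a ← 19.887392 − (+1.776e-04/-1.330e+00) = 19.887525
iter 4: u=1.200904  f(a)=+1.953e-09  f'(a)=-1.330e+00  a ← 19.887525 − (+1.953e-09/-1.330e+00) = 19.887525
iter 5: u=1.200904  f(a)=+0.000e+00  f'(a)=-1.330e+00  a ← 19.887525 − (+0.000e+00/-1.330e+00) = 19.887525
converged: |Δa| < 1e-12 after 5 iterations
sag = a·(cosh(S/(2a)) − 1) = 19.887525·(cosh(1.200904) − 1) = 16.149072
T_max/T_min = cosh(S/(2a)) = 1.812020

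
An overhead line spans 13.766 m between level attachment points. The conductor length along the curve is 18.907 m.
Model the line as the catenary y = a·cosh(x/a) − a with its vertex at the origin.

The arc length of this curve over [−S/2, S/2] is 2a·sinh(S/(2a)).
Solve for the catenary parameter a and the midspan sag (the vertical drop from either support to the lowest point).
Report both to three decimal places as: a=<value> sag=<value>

seed: a₀ = √(S³/(24(L−S))) = √(13.766³/(24·5.141)) = 4.598140
iter 1: u=1.496909  f(a)=+6.077e-01  f'(a)=-2.779e+00  a ← 4.598140 − (+6.077e-01/-2.779e+00) = 4.816813
iter 2: u=1.428953  f(a)=+4.604e-02  f'(a)=-2.372e+00  a ← 4.816813 − (+4.604e-02/-2.372e+00) = 4.836218
iter 3: u=1.423219  f(a)=+3.121e-04  f'(a)=-2.340e+00  a ← 4.836218 − (+3.121e-04/-2.340e+00) = 4.836352
iter 4: u=1.423180  f(a)=+1.456e-08  f'(a)=-2.340e+00  a ← 4.836352 − (+1.456e-08/-2.340e+00) = 4.836352
iter 5: u=1.423180  f(a)=+0.000e+00  f'(a)=-2.340e+00  a ← 4.836352 − (+0.000e+00/-2.340e+00) = 4.836352
converged: |Δa| < 1e-12 after 5 iterations
sag = a·(cosh(S/(2a)) − 1) = 4.836352·(cosh(1.423180) − 1) = 5.782451
T_max/T_min = cosh(S/(2a)) = 2.195622

a=4.836 sag=5.782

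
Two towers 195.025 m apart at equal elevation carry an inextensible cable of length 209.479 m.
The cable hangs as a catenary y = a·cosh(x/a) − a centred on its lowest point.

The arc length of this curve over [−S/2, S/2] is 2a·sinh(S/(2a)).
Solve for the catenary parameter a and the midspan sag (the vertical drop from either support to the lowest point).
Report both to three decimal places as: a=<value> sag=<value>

a=147.828 sag=33.344

seed: a₀ = √(S³/(24(L−S))) = √(195.025³/(24·14.454)) = 146.229766
iter 1: u=0.666844  f(a)=+3.248e-01  f'(a)=-2.066e-01  a ← 146.229766 − (+3.248e-01/-2.066e-01) = 147.801705
iter 2: u=0.659752  f(a)=+5.312e-03  f'(a)=-1.999e-01  a ← 147.801705 − (+5.312e-03/-1.999e-01) = 147.828275
iter 3: u=0.659634  f(a)=+1.473e-06  f'(a)=-1.998e-01  a ← 147.828275 − (+1.473e-06/-1.998e-01) = 147.828282
iter 4: u=0.659634  f(a)=+1.137e-13  f'(a)=-1.998e-01  a ← 147.828282 − (+1.137e-13/-1.998e-01) = 147.828282
converged: |Δa| < 1e-12 after 4 iterations
sag = a·(cosh(S/(2a)) − 1) = 147.828282·(cosh(0.659634) − 1) = 33.344464
T_max/T_min = cosh(S/(2a)) = 1.225562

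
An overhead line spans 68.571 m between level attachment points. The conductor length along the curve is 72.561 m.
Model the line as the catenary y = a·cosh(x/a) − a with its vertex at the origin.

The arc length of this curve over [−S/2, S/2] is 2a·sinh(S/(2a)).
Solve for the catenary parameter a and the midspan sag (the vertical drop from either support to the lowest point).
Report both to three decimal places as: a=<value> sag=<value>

seed: a₀ = √(S³/(24(L−S))) = √(68.571³/(24·3.990)) = 58.025469
iter 1: u=0.590870  f(a)=+7.023e-02  f'(a)=-1.424e-01  a ← 58.025469 − (+7.023e-02/-1.424e-01) = 58.518719
iter 2: u=0.585889  f(a)=+9.056e-04  f'(a)=-1.387e-01  a ← 58.518719 − (+9.056e-04/-1.387e-01) = 58.525246
iter 3: u=0.585824  f(a)=+1.549e-07  f'(a)=-1.387e-01  a ← 58.525246 − (+1.549e-07/-1.387e-01) = 58.525247
iter 4: u=0.585824  f(a)=+2.842e-14  f'(a)=-1.387e-01  a ← 58.525247 − (+2.842e-14/-1.387e-01) = 58.525247
converged: |Δa| < 1e-12 after 4 iterations
sag = a·(cosh(S/(2a)) − 1) = 58.525247·(cosh(0.585824) − 1) = 10.333153
T_max/T_min = cosh(S/(2a)) = 1.176559

a=58.525 sag=10.333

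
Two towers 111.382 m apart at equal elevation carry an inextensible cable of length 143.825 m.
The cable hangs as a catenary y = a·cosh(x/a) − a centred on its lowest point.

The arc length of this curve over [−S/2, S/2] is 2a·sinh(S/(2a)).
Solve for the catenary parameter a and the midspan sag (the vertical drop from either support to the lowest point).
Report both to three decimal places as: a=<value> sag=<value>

a=43.856 sag=40.374

seed: a₀ = √(S³/(24(L−S))) = √(111.382³/(24·32.443)) = 42.126599
iter 1: u=1.321991  f(a)=+2.956e+00  f'(a)=-1.827e+00  a ← 42.126599 − (+2.956e+00/-1.827e+00) = 43.744640
iter 2: u=1.273093  f(a)=+1.788e-01  f'(a)=-1.612e+00  a ← 43.744640 − (+1.788e-01/-1.612e+00) = 43.855588
iter 3: u=1.269872  f(a)=+7.478e-04  f'(a)=-1.598e+00  a ← 43.855588 − (+7.478e-04/-1.598e+00) = 43.856055
iter 4: u=1.269859  f(a)=+1.320e-08  f'(a)=-1.598e+00  a ← 43.856055 − (+1.320e-08/-1.598e+00) = 43.856055
iter 5: u=1.269859  f(a)=-2.842e-14  f'(a)=-1.598e+00  a ← 43.856055 − (-2.842e-14/-1.598e+00) = 43.856055
converged: |Δa| < 1e-12 after 5 iterations
sag = a·(cosh(S/(2a)) − 1) = 43.856055·(cosh(1.269859) − 1) = 40.374350
T_max/T_min = cosh(S/(2a)) = 1.920611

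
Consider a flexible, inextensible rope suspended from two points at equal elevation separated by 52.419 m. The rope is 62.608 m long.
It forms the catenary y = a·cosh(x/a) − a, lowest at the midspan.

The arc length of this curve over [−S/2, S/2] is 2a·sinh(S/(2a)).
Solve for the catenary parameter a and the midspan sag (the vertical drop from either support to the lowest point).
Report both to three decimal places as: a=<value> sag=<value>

seed: a₀ = √(S³/(24(L−S))) = √(52.419³/(24·10.189)) = 24.269548
iter 1: u=1.079934  f(a)=+6.109e-01  f'(a)=-9.417e-01  a ← 24.269548 − (+6.109e-01/-9.417e-01) = 24.918256
iter 2: u=1.051819  f(a)=+2.535e-02  f'(a)=-8.651e-01  a ← 24.918256 − (+2.535e-02/-8.651e-01) = 24.947562
iter 3: u=1.050584  f(a)=+4.784e-05  f'(a)=-8.618e-01  a ← 24.947562 − (+4.784e-05/-8.618e-01) = 24.947617
iter 4: u=1.050581  f(a)=+1.711e-10  f'(a)=-8.618e-01  a ← 24.947617 − (+1.711e-10/-8.618e-01) = 24.947617
iter 5: u=1.050581  f(a)=+7.105e-15  f'(a)=-8.618e-01  a ← 24.947617 − (+7.105e-15/-8.618e-01) = 24.947617
converged: |Δa| < 1e-12 after 5 iterations
sag = a·(cosh(S/(2a)) − 1) = 24.947617·(cosh(1.050581) − 1) = 15.081423
T_max/T_min = cosh(S/(2a)) = 1.604524

a=24.948 sag=15.081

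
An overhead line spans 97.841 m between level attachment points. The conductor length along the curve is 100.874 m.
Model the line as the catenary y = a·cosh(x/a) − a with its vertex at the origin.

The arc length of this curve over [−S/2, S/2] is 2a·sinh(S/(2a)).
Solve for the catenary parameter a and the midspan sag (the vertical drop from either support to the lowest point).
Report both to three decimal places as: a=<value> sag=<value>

seed: a₀ = √(S³/(24(L−S))) = √(97.841³/(24·3.033)) = 113.433021
iter 1: u=0.431272  f(a)=+2.833e-02  f'(a)=-5.448e-02  a ← 113.433021 − (+2.833e-02/-5.448e-02) = 113.953077
iter 2: u=0.429304  f(a)=+1.960e-04  f'(a)=-5.373e-02  a ← 113.953077 − (+1.960e-04/-5.373e-02) = 113.956725
iter 3: u=0.429290  f(a)=+9.529e-09  f'(a)=-5.372e-02  a ← 113.956725 − (+9.529e-09/-5.372e-02) = 113.956725
iter 4: u=0.429290  f(a)=+0.000e+00  f'(a)=-5.372e-02  a ← 113.956725 − (+0.000e+00/-5.372e-02) = 113.956725
converged: |Δa| < 1e-12 after 4 iterations
sag = a·(cosh(S/(2a)) − 1) = 113.956725·(cosh(0.429290) − 1) = 10.662800
T_max/T_min = cosh(S/(2a)) = 1.093569

a=113.957 sag=10.663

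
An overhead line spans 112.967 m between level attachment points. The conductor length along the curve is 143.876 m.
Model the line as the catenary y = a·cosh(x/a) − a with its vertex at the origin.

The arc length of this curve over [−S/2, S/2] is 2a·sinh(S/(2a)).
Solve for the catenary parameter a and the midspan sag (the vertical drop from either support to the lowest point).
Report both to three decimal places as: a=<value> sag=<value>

seed: a₀ = √(S³/(24(L−S))) = √(112.967³/(24·30.909)) = 44.083828
iter 1: u=1.281275  f(a)=+2.639e+00  f'(a)=-1.646e+00  a ← 44.083828 − (+2.639e+00/-1.646e+00) = 45.686455
iter 2: u=1.236329  f(a)=+1.507e-01  f'(a)=-1.463e+00  a ← 45.686455 − (+1.507e-01/-1.463e+00) = 45.789456
iter 3: u=1.233548  f(a)=+5.576e-04  f'(a)=-1.452e+00  a ← 45.789456 − (+5.576e-04/-1.452e+00) = 45.789840
iter 4: u=1.233538  f(a)=+7.695e-09  f'(a)=-1.452e+00  a ← 45.789840 − (+7.695e-09/-1.452e+00) = 45.789840
iter 5: u=1.233538  f(a)=+0.000e+00  f'(a)=-1.452e+00  a ← 45.789840 − (+0.000e+00/-1.452e+00) = 45.789840
converged: |Δa| < 1e-12 after 5 iterations
sag = a·(cosh(S/(2a)) − 1) = 45.789840·(cosh(1.233538) − 1) = 39.484924
T_max/T_min = cosh(S/(2a)) = 1.862308

a=45.790 sag=39.485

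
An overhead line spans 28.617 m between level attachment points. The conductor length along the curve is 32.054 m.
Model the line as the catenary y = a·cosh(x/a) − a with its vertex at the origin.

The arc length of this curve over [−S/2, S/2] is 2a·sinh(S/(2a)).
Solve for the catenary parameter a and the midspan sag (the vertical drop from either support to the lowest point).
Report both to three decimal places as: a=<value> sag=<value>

a=17.151 sag=6.323

seed: a₀ = √(S³/(24(L−S))) = √(28.617³/(24·3.437)) = 16.855466
iter 1: u=0.848894  f(a)=+1.260e-01  f'(a)=-4.380e-01  a ← 16.855466 − (+1.260e-01/-4.380e-01) = 17.143119
iter 2: u=0.834650  f(a)=+3.297e-03  f'(a)=-4.153e-01  a ← 17.143119 − (+3.297e-03/-4.153e-01) = 17.151059
iter 3: u=0.834263  f(a)=+2.394e-06  f'(a)=-4.147e-01  a ← 17.151059 − (+2.394e-06/-4.147e-01) = 17.151065
iter 4: u=0.834263  f(a)=+1.272e-12  f'(a)=-4.147e-01  a ← 17.151065 − (+1.272e-12/-4.147e-01) = 17.151065
converged: |Δa| < 1e-12 after 4 iterations
sag = a·(cosh(S/(2a)) − 1) = 17.151065·(cosh(0.834263) − 1) = 6.322830
T_max/T_min = cosh(S/(2a)) = 1.368655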